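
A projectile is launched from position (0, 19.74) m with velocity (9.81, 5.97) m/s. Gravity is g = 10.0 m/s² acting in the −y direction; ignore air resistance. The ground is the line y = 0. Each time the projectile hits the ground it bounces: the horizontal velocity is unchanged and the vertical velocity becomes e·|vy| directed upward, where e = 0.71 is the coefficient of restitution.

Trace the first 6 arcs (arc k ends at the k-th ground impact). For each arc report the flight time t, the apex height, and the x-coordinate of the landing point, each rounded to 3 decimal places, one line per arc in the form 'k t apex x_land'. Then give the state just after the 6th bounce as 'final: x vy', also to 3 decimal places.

1 2.672 21.522 26.209
2 2.946 10.849 55.111
3 2.092 5.469 75.630
4 1.485 2.757 90.199
5 1.054 1.390 100.543
6 0.749 0.701 107.888
final: 107.888 2.658

Arc 1: start y=19.740, vy=5.970 → t=2.672, apex=21.522, x_land=26.209, impact vy=-20.747
  bounce: vy ← 0.71·20.747 = 14.730
Arc 2: start y=0.000, vy=14.730 → t=2.946, apex=10.849, x_land=55.111, impact vy=-14.730
  bounce: vy ← 0.71·14.730 = 10.459
Arc 3: start y=0.000, vy=10.459 → t=2.092, apex=5.469, x_land=75.630, impact vy=-10.459
  bounce: vy ← 0.71·10.459 = 7.426
Arc 4: start y=0.000, vy=7.426 → t=1.485, apex=2.757, x_land=90.199, impact vy=-7.426
  bounce: vy ← 0.71·7.426 = 5.272
Arc 5: start y=0.000, vy=5.272 → t=1.054, apex=1.390, x_land=100.543, impact vy=-5.272
  bounce: vy ← 0.71·5.272 = 3.743
Arc 6: start y=0.000, vy=3.743 → t=0.749, apex=0.701, x_land=107.888, impact vy=-3.743
  bounce: vy ← 0.71·3.743 = 2.658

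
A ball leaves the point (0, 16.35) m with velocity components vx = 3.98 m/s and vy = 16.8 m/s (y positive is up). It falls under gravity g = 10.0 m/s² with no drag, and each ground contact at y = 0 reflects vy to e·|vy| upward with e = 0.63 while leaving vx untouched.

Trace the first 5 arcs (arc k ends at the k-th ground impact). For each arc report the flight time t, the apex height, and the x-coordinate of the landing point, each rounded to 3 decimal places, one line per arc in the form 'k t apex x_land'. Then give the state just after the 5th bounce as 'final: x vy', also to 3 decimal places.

Arc 1: start y=16.350, vy=16.800 → t=4.148, apex=30.462, x_land=16.510, impact vy=-24.683
  bounce: vy ← 0.63·24.683 = 15.550
Arc 2: start y=0.000, vy=15.550 → t=3.110, apex=12.090, x_land=28.888, impact vy=-15.550
  bounce: vy ← 0.63·15.550 = 9.797
Arc 3: start y=0.000, vy=9.797 → t=1.959, apex=4.799, x_land=36.686, impact vy=-9.797
  bounce: vy ← 0.63·9.797 = 6.172
Arc 4: start y=0.000, vy=6.172 → t=1.234, apex=1.905, x_land=41.599, impact vy=-6.172
  bounce: vy ← 0.63·6.172 = 3.888
Arc 5: start y=0.000, vy=3.888 → t=0.778, apex=0.756, x_land=44.694, impact vy=-3.888
  bounce: vy ← 0.63·3.888 = 2.450

1 4.148 30.462 16.510
2 3.110 12.090 28.888
3 1.959 4.799 36.686
4 1.234 1.905 41.599
5 0.778 0.756 44.694
final: 44.694 2.450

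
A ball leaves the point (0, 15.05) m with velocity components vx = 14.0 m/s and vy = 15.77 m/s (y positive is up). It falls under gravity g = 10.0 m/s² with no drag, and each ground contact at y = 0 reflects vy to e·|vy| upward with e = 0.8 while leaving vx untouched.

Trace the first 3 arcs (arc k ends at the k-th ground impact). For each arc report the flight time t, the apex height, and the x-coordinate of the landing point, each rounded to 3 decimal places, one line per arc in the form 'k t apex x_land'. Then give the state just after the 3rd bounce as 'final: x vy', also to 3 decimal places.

1 3.922 27.485 54.902
2 3.751 17.590 107.420
3 3.001 11.258 149.434
final: 149.434 12.004

Arc 1: start y=15.050, vy=15.770 → t=3.922, apex=27.485, x_land=54.902, impact vy=-23.446
  bounce: vy ← 0.8·23.446 = 18.756
Arc 2: start y=0.000, vy=18.756 → t=3.751, apex=17.590, x_land=107.420, impact vy=-18.756
  bounce: vy ← 0.8·18.756 = 15.005
Arc 3: start y=0.000, vy=15.005 → t=3.001, apex=11.258, x_land=149.434, impact vy=-15.005
  bounce: vy ← 0.8·15.005 = 12.004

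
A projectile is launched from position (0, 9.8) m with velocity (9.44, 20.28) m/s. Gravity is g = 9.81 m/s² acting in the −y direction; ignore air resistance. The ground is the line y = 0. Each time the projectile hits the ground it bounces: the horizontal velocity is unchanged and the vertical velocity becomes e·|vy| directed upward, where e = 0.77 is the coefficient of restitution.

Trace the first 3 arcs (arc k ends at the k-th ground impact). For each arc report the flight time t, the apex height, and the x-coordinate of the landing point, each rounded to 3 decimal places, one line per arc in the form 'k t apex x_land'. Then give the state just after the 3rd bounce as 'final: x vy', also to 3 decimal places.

Arc 1: start y=9.800, vy=20.280 → t=4.572, apex=30.762, x_land=43.156, impact vy=-24.567
  bounce: vy ← 0.77·24.567 = 18.917
Arc 2: start y=0.000, vy=18.917 → t=3.857, apex=18.239, x_land=79.563, impact vy=-18.917
  bounce: vy ← 0.77·18.917 = 14.566
Arc 3: start y=0.000, vy=14.566 → t=2.970, apex=10.814, x_land=107.596, impact vy=-14.566
  bounce: vy ← 0.77·14.566 = 11.216

1 4.572 30.762 43.156
2 3.857 18.239 79.563
3 2.970 10.814 107.596
final: 107.596 11.216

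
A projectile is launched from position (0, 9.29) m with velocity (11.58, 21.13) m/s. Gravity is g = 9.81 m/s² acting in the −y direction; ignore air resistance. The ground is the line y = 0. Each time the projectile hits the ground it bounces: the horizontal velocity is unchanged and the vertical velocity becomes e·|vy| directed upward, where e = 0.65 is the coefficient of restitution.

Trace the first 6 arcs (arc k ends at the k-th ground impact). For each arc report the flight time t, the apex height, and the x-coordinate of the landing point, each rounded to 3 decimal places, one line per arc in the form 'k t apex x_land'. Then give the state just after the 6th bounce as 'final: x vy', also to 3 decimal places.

Arc 1: start y=9.290, vy=21.130 → t=4.710, apex=32.046, x_land=54.541, impact vy=-25.075
  bounce: vy ← 0.65·25.075 = 16.299
Arc 2: start y=0.000, vy=16.299 → t=3.323, apex=13.540, x_land=93.020, impact vy=-16.299
  bounce: vy ← 0.65·16.299 = 10.594
Arc 3: start y=0.000, vy=10.594 → t=2.160, apex=5.720, x_land=118.031, impact vy=-10.594
  bounce: vy ← 0.65·10.594 = 6.886
Arc 4: start y=0.000, vy=6.886 → t=1.404, apex=2.417, x_land=134.289, impact vy=-6.886
  bounce: vy ← 0.65·6.886 = 4.476
Arc 5: start y=0.000, vy=4.476 → t=0.913, apex=1.021, x_land=144.856, impact vy=-4.476
  bounce: vy ← 0.65·4.476 = 2.909
Arc 6: start y=0.000, vy=2.909 → t=0.593, apex=0.431, x_land=151.725, impact vy=-2.909
  bounce: vy ← 0.65·2.909 = 1.891

1 4.710 32.046 54.541
2 3.323 13.540 93.020
3 2.160 5.720 118.031
4 1.404 2.417 134.289
5 0.913 1.021 144.856
6 0.593 0.431 151.725
final: 151.725 1.891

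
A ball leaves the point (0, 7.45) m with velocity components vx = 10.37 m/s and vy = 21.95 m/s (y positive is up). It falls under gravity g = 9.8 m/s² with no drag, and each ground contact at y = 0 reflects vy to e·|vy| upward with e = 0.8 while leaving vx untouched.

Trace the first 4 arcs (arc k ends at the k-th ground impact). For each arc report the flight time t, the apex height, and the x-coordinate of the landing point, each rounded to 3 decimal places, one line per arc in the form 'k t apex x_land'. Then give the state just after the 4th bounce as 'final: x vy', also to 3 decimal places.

1 4.797 32.032 49.740
2 4.091 20.500 92.162
3 3.273 13.120 126.100
4 2.618 8.397 153.250
final: 153.250 10.263

Arc 1: start y=7.450, vy=21.950 → t=4.797, apex=32.032, x_land=49.740, impact vy=-25.056
  bounce: vy ← 0.8·25.056 = 20.045
Arc 2: start y=0.000, vy=20.045 → t=4.091, apex=20.500, x_land=92.162, impact vy=-20.045
  bounce: vy ← 0.8·20.045 = 16.036
Arc 3: start y=0.000, vy=16.036 → t=3.273, apex=13.120, x_land=126.100, impact vy=-16.036
  bounce: vy ← 0.8·16.036 = 12.829
Arc 4: start y=0.000, vy=12.829 → t=2.618, apex=8.397, x_land=153.250, impact vy=-12.829
  bounce: vy ← 0.8·12.829 = 10.263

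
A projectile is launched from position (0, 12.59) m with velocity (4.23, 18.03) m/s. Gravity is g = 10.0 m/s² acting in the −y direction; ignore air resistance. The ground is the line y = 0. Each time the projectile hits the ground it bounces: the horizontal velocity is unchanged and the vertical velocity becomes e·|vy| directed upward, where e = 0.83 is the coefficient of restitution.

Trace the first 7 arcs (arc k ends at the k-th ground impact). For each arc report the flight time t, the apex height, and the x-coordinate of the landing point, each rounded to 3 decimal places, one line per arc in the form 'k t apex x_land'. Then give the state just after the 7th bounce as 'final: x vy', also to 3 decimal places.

1 4.205 28.844 17.786
2 3.987 19.871 34.652
3 3.309 13.689 48.650
4 2.747 9.430 60.268
5 2.280 6.497 69.912
6 1.892 4.475 77.915
7 1.571 3.083 84.559
final: 84.559 6.518

Arc 1: start y=12.590, vy=18.030 → t=4.205, apex=28.844, x_land=17.786, impact vy=-24.018
  bounce: vy ← 0.83·24.018 = 19.935
Arc 2: start y=0.000, vy=19.935 → t=3.987, apex=19.871, x_land=34.652, impact vy=-19.935
  bounce: vy ← 0.83·19.935 = 16.546
Arc 3: start y=0.000, vy=16.546 → t=3.309, apex=13.689, x_land=48.650, impact vy=-16.546
  bounce: vy ← 0.83·16.546 = 13.733
Arc 4: start y=0.000, vy=13.733 → t=2.747, apex=9.430, x_land=60.268, impact vy=-13.733
  bounce: vy ← 0.83·13.733 = 11.399
Arc 5: start y=0.000, vy=11.399 → t=2.280, apex=6.497, x_land=69.912, impact vy=-11.399
  bounce: vy ← 0.83·11.399 = 9.461
Arc 6: start y=0.000, vy=9.461 → t=1.892, apex=4.475, x_land=77.915, impact vy=-9.461
  bounce: vy ← 0.83·9.461 = 7.853
Arc 7: start y=0.000, vy=7.853 → t=1.571, apex=3.083, x_land=84.559, impact vy=-7.853
  bounce: vy ← 0.83·7.853 = 6.518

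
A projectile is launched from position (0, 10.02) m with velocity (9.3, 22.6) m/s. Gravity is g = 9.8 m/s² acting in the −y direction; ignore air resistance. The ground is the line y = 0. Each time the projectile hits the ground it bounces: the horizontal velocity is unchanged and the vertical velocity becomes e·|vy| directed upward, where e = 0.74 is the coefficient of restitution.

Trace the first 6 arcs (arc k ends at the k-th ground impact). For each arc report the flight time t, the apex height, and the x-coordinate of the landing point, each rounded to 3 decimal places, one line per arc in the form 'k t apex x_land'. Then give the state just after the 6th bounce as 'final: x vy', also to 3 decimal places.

Arc 1: start y=10.020, vy=22.600 → t=5.020, apex=36.079, x_land=46.683, impact vy=-26.592
  bounce: vy ← 0.74·26.592 = 19.678
Arc 2: start y=0.000, vy=19.678 → t=4.016, apex=19.757, x_land=84.031, impact vy=-19.678
  bounce: vy ← 0.74·19.678 = 14.562
Arc 3: start y=0.000, vy=14.562 → t=2.972, apex=10.819, x_land=111.669, impact vy=-14.562
  bounce: vy ← 0.74·14.562 = 10.776
Arc 4: start y=0.000, vy=10.776 → t=2.199, apex=5.924, x_land=132.121, impact vy=-10.776
  bounce: vy ← 0.74·10.776 = 7.974
Arc 5: start y=0.000, vy=7.974 → t=1.627, apex=3.244, x_land=147.256, impact vy=-7.974
  bounce: vy ← 0.74·7.974 = 5.901
Arc 6: start y=0.000, vy=5.901 → t=1.204, apex=1.777, x_land=158.455, impact vy=-5.901
  bounce: vy ← 0.74·5.901 = 4.367

1 5.020 36.079 46.683
2 4.016 19.757 84.031
3 2.972 10.819 111.669
4 2.199 5.924 132.121
5 1.627 3.244 147.256
6 1.204 1.777 158.455
final: 158.455 4.367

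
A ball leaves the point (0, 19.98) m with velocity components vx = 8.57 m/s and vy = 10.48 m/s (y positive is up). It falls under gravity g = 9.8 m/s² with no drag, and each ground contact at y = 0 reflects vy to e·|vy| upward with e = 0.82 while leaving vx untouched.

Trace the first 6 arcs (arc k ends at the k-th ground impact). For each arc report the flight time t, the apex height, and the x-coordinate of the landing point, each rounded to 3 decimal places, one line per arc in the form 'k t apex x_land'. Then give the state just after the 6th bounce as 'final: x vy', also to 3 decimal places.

1 3.354 25.584 28.747
2 3.747 17.202 60.862
3 3.073 11.567 87.196
4 2.520 7.778 108.790
5 2.066 5.230 126.497
6 1.694 3.516 141.017
final: 141.017 6.808

Arc 1: start y=19.980, vy=10.480 → t=3.354, apex=25.584, x_land=28.747, impact vy=-22.393
  bounce: vy ← 0.82·22.393 = 18.362
Arc 2: start y=0.000, vy=18.362 → t=3.747, apex=17.202, x_land=60.862, impact vy=-18.362
  bounce: vy ← 0.82·18.362 = 15.057
Arc 3: start y=0.000, vy=15.057 → t=3.073, apex=11.567, x_land=87.196, impact vy=-15.057
  bounce: vy ← 0.82·15.057 = 12.347
Arc 4: start y=0.000, vy=12.347 → t=2.520, apex=7.778, x_land=108.790, impact vy=-12.347
  bounce: vy ← 0.82·12.347 = 10.124
Arc 5: start y=0.000, vy=10.124 → t=2.066, apex=5.230, x_land=126.497, impact vy=-10.124
  bounce: vy ← 0.82·10.124 = 8.302
Arc 6: start y=0.000, vy=8.302 → t=1.694, apex=3.516, x_land=141.017, impact vy=-8.302
  bounce: vy ← 0.82·8.302 = 6.808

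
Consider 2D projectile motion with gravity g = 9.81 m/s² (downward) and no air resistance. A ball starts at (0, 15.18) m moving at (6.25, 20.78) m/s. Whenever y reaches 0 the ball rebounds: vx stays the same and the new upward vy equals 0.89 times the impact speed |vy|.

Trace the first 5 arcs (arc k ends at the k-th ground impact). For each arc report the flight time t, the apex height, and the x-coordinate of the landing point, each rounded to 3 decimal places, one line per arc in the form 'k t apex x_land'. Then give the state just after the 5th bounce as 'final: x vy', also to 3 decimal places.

1 4.872 37.189 30.448
2 4.901 29.457 61.081
3 4.362 23.333 88.344
4 3.882 18.482 112.608
5 3.455 14.640 134.204
final: 134.204 15.084

Arc 1: start y=15.180, vy=20.780 → t=4.872, apex=37.189, x_land=30.448, impact vy=-27.012
  bounce: vy ← 0.89·27.012 = 24.041
Arc 2: start y=0.000, vy=24.041 → t=4.901, apex=29.457, x_land=61.081, impact vy=-24.041
  bounce: vy ← 0.89·24.041 = 21.396
Arc 3: start y=0.000, vy=21.396 → t=4.362, apex=23.333, x_land=88.344, impact vy=-21.396
  bounce: vy ← 0.89·21.396 = 19.043
Arc 4: start y=0.000, vy=19.043 → t=3.882, apex=18.482, x_land=112.608, impact vy=-19.043
  bounce: vy ← 0.89·19.043 = 16.948
Arc 5: start y=0.000, vy=16.948 → t=3.455, apex=14.640, x_land=134.204, impact vy=-16.948
  bounce: vy ← 0.89·16.948 = 15.084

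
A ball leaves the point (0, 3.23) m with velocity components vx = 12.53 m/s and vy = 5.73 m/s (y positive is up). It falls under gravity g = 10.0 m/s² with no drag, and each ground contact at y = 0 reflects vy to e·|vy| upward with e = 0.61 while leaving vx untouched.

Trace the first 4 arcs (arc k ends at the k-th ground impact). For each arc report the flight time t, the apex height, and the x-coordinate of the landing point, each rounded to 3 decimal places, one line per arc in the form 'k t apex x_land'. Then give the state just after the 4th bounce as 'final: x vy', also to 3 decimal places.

Arc 1: start y=3.230, vy=5.730 → t=1.560, apex=4.872, x_land=19.548, impact vy=-9.871
  bounce: vy ← 0.61·9.871 = 6.021
Arc 2: start y=0.000, vy=6.021 → t=1.204, apex=1.813, x_land=34.637, impact vy=-6.021
  bounce: vy ← 0.61·6.021 = 3.673
Arc 3: start y=0.000, vy=3.673 → t=0.735, apex=0.675, x_land=43.841, impact vy=-3.673
  bounce: vy ← 0.61·3.673 = 2.240
Arc 4: start y=0.000, vy=2.240 → t=0.448, apex=0.251, x_land=49.456, impact vy=-2.240
  bounce: vy ← 0.61·2.240 = 1.367

1 1.560 4.872 19.548
2 1.204 1.813 34.637
3 0.735 0.675 43.841
4 0.448 0.251 49.456
final: 49.456 1.367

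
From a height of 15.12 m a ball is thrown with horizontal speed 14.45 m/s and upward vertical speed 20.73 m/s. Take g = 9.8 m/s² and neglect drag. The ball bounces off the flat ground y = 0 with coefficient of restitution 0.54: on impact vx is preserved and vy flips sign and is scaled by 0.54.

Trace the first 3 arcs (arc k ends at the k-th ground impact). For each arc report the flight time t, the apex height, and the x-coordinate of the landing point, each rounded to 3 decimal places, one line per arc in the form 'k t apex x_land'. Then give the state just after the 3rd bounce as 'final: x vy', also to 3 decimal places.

1 4.865 37.045 70.298
2 2.970 10.802 113.208
3 1.604 3.150 136.379
final: 136.379 4.243

Arc 1: start y=15.120, vy=20.730 → t=4.865, apex=37.045, x_land=70.298, impact vy=-26.946
  bounce: vy ← 0.54·26.946 = 14.551
Arc 2: start y=0.000, vy=14.551 → t=2.970, apex=10.802, x_land=113.208, impact vy=-14.551
  bounce: vy ← 0.54·14.551 = 7.857
Arc 3: start y=0.000, vy=7.857 → t=1.604, apex=3.150, x_land=136.379, impact vy=-7.857
  bounce: vy ← 0.54·7.857 = 4.243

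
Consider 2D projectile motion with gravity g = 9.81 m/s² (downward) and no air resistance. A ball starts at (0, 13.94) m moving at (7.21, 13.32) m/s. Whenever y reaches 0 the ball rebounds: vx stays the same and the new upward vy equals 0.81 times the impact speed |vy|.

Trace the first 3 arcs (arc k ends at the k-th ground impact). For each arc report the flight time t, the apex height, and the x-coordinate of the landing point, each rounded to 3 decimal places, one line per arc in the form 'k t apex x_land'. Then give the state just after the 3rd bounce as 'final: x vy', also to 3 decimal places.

1 3.522 22.983 25.397
2 3.507 15.079 50.680
3 2.840 9.893 71.159
final: 71.159 11.285

Arc 1: start y=13.940, vy=13.320 → t=3.522, apex=22.983, x_land=25.397, impact vy=-21.235
  bounce: vy ← 0.81·21.235 = 17.200
Arc 2: start y=0.000, vy=17.200 → t=3.507, apex=15.079, x_land=50.680, impact vy=-17.200
  bounce: vy ← 0.81·17.200 = 13.932
Arc 3: start y=0.000, vy=13.932 → t=2.840, apex=9.893, x_land=71.159, impact vy=-13.932
  bounce: vy ← 0.81·13.932 = 11.285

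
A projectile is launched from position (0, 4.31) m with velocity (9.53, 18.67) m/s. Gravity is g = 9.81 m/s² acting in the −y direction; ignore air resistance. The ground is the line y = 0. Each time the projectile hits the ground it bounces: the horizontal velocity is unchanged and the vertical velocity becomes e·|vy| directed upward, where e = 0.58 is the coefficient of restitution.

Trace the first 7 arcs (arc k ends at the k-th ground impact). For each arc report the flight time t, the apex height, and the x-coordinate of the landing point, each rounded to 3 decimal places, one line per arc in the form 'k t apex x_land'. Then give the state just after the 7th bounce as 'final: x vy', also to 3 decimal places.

Arc 1: start y=4.310, vy=18.670 → t=4.025, apex=22.076, x_land=38.355, impact vy=-20.812
  bounce: vy ← 0.58·20.812 = 12.071
Arc 2: start y=0.000, vy=12.071 → t=2.461, apex=7.426, x_land=61.808, impact vy=-12.071
  bounce: vy ← 0.58·12.071 = 7.001
Arc 3: start y=0.000, vy=7.001 → t=1.427, apex=2.498, x_land=75.410, impact vy=-7.001
  bounce: vy ← 0.58·7.001 = 4.061
Arc 4: start y=0.000, vy=4.061 → t=0.828, apex=0.840, x_land=83.300, impact vy=-4.061
  bounce: vy ← 0.58·4.061 = 2.355
Arc 5: start y=0.000, vy=2.355 → t=0.480, apex=0.283, x_land=87.875, impact vy=-2.355
  bounce: vy ← 0.58·2.355 = 1.366
Arc 6: start y=0.000, vy=1.366 → t=0.278, apex=0.095, x_land=90.529, impact vy=-1.366
  bounce: vy ← 0.58·1.366 = 0.792
Arc 7: start y=0.000, vy=0.792 → t=0.162, apex=0.032, x_land=92.069, impact vy=-0.792
  bounce: vy ← 0.58·0.792 = 0.460

1 4.025 22.076 38.355
2 2.461 7.426 61.808
3 1.427 2.498 75.410
4 0.828 0.840 83.300
5 0.480 0.283 87.875
6 0.278 0.095 90.529
7 0.162 0.032 92.069
final: 92.069 0.460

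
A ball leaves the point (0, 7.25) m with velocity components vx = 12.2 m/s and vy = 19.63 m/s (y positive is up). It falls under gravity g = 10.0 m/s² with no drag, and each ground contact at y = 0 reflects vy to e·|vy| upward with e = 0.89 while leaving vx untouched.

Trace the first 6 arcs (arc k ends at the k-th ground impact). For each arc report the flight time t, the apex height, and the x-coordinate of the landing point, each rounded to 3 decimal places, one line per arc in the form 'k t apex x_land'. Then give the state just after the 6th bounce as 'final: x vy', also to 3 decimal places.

1 4.266 26.517 52.044
2 4.099 21.004 102.054
3 3.648 16.637 146.563
4 3.247 13.178 186.176
5 2.890 10.439 221.431
6 2.572 8.268 252.808
final: 252.808 11.445

Arc 1: start y=7.250, vy=19.630 → t=4.266, apex=26.517, x_land=52.044, impact vy=-23.029
  bounce: vy ← 0.89·23.029 = 20.496
Arc 2: start y=0.000, vy=20.496 → t=4.099, apex=21.004, x_land=102.054, impact vy=-20.496
  bounce: vy ← 0.89·20.496 = 18.241
Arc 3: start y=0.000, vy=18.241 → t=3.648, apex=16.637, x_land=146.563, impact vy=-18.241
  bounce: vy ← 0.89·18.241 = 16.235
Arc 4: start y=0.000, vy=16.235 → t=3.247, apex=13.178, x_land=186.176, impact vy=-16.235
  bounce: vy ← 0.89·16.235 = 14.449
Arc 5: start y=0.000, vy=14.449 → t=2.890, apex=10.439, x_land=221.431, impact vy=-14.449
  bounce: vy ← 0.89·14.449 = 12.860
Arc 6: start y=0.000, vy=12.860 → t=2.572, apex=8.268, x_land=252.808, impact vy=-12.860
  bounce: vy ← 0.89·12.860 = 11.445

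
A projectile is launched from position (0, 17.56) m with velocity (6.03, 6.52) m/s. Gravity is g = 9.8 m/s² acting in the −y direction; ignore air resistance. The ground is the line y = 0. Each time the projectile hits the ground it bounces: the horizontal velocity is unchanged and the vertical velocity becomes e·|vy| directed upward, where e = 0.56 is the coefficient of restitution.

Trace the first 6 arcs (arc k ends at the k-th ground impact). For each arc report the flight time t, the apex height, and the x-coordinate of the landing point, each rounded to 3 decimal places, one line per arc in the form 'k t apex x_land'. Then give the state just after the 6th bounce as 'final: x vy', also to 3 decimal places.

1 2.672 19.729 16.111
2 2.247 6.187 29.663
3 1.259 1.940 37.252
4 0.705 0.608 41.502
5 0.395 0.191 43.881
6 0.221 0.060 45.214
final: 45.214 0.606

Arc 1: start y=17.560, vy=6.520 → t=2.672, apex=19.729, x_land=16.111, impact vy=-19.664
  bounce: vy ← 0.56·19.664 = 11.012
Arc 2: start y=0.000, vy=11.012 → t=2.247, apex=6.187, x_land=29.663, impact vy=-11.012
  bounce: vy ← 0.56·11.012 = 6.167
Arc 3: start y=0.000, vy=6.167 → t=1.259, apex=1.940, x_land=37.252, impact vy=-6.167
  bounce: vy ← 0.56·6.167 = 3.453
Arc 4: start y=0.000, vy=3.453 → t=0.705, apex=0.608, x_land=41.502, impact vy=-3.453
  bounce: vy ← 0.56·3.453 = 1.934
Arc 5: start y=0.000, vy=1.934 → t=0.395, apex=0.191, x_land=43.881, impact vy=-1.934
  bounce: vy ← 0.56·1.934 = 1.083
Arc 6: start y=0.000, vy=1.083 → t=0.221, apex=0.060, x_land=45.214, impact vy=-1.083
  bounce: vy ← 0.56·1.083 = 0.606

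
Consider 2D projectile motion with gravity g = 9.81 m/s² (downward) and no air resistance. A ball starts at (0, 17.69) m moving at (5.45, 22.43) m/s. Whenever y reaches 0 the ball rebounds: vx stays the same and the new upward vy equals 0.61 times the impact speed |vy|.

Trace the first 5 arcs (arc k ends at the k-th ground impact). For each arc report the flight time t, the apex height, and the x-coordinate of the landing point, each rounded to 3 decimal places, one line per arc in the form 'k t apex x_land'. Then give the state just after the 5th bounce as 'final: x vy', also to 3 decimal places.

1 5.259 43.332 28.660
2 3.626 16.124 48.423
3 2.212 6.000 60.478
4 1.349 2.233 67.831
5 0.823 0.831 72.317
final: 72.317 2.463

Arc 1: start y=17.690, vy=22.430 → t=5.259, apex=43.332, x_land=28.660, impact vy=-29.158
  bounce: vy ← 0.61·29.158 = 17.786
Arc 2: start y=0.000, vy=17.786 → t=3.626, apex=16.124, x_land=48.423, impact vy=-17.786
  bounce: vy ← 0.61·17.786 = 10.850
Arc 3: start y=0.000, vy=10.850 → t=2.212, apex=6.000, x_land=60.478, impact vy=-10.850
  bounce: vy ← 0.61·10.850 = 6.618
Arc 4: start y=0.000, vy=6.618 → t=1.349, apex=2.233, x_land=67.831, impact vy=-6.618
  bounce: vy ← 0.61·6.618 = 4.037
Arc 5: start y=0.000, vy=4.037 → t=0.823, apex=0.831, x_land=72.317, impact vy=-4.037
  bounce: vy ← 0.61·4.037 = 2.463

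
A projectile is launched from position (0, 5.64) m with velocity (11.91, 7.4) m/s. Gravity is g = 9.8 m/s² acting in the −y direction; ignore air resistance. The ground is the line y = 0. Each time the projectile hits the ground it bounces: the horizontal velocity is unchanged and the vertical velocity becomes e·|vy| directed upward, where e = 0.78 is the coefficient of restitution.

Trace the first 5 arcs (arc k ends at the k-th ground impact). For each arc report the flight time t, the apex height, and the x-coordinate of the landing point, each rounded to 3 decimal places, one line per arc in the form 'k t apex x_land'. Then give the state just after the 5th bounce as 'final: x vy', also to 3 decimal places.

1 2.067 8.434 24.619
2 2.047 5.131 48.994
3 1.596 3.122 68.007
4 1.245 1.899 82.837
5 0.971 1.156 94.404
final: 94.404 3.712

Arc 1: start y=5.640, vy=7.400 → t=2.067, apex=8.434, x_land=24.619, impact vy=-12.857
  bounce: vy ← 0.78·12.857 = 10.029
Arc 2: start y=0.000, vy=10.029 → t=2.047, apex=5.131, x_land=48.994, impact vy=-10.029
  bounce: vy ← 0.78·10.029 = 7.822
Arc 3: start y=0.000, vy=7.822 → t=1.596, apex=3.122, x_land=68.007, impact vy=-7.822
  bounce: vy ← 0.78·7.822 = 6.101
Arc 4: start y=0.000, vy=6.101 → t=1.245, apex=1.899, x_land=82.837, impact vy=-6.101
  bounce: vy ← 0.78·6.101 = 4.759
Arc 5: start y=0.000, vy=4.759 → t=0.971, apex=1.156, x_land=94.404, impact vy=-4.759
  bounce: vy ← 0.78·4.759 = 3.712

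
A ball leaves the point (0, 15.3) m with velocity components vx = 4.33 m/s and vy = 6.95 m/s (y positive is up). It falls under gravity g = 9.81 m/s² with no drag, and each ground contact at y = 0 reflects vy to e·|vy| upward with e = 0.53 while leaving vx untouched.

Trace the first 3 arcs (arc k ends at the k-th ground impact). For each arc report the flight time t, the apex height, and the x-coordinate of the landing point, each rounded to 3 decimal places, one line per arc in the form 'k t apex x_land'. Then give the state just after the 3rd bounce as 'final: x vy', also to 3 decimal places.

1 2.611 17.762 11.307
2 2.017 4.989 20.041
3 1.069 1.401 24.671
final: 24.671 2.779

Arc 1: start y=15.300, vy=6.950 → t=2.611, apex=17.762, x_land=11.307, impact vy=-18.668
  bounce: vy ← 0.53·18.668 = 9.894
Arc 2: start y=0.000, vy=9.894 → t=2.017, apex=4.989, x_land=20.041, impact vy=-9.894
  bounce: vy ← 0.53·9.894 = 5.244
Arc 3: start y=0.000, vy=5.244 → t=1.069, apex=1.401, x_land=24.671, impact vy=-5.244
  bounce: vy ← 0.53·5.244 = 2.779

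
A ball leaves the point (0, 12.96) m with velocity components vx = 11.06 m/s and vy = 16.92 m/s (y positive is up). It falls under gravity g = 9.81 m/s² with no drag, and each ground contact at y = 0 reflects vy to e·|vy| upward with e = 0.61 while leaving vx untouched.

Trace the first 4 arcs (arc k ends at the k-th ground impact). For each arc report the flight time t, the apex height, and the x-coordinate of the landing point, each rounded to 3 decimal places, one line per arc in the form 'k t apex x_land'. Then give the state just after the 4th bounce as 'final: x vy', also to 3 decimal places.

1 4.095 27.552 45.288
2 2.891 10.252 77.268
3 1.764 3.815 96.775
4 1.076 1.419 108.675
final: 108.675 3.219

Arc 1: start y=12.960, vy=16.920 → t=4.095, apex=27.552, x_land=45.288, impact vy=-23.250
  bounce: vy ← 0.61·23.250 = 14.182
Arc 2: start y=0.000, vy=14.182 → t=2.891, apex=10.252, x_land=77.268, impact vy=-14.182
  bounce: vy ← 0.61·14.182 = 8.651
Arc 3: start y=0.000, vy=8.651 → t=1.764, apex=3.815, x_land=96.775, impact vy=-8.651
  bounce: vy ← 0.61·8.651 = 5.277
Arc 4: start y=0.000, vy=5.277 → t=1.076, apex=1.419, x_land=108.675, impact vy=-5.277
  bounce: vy ← 0.61·5.277 = 3.219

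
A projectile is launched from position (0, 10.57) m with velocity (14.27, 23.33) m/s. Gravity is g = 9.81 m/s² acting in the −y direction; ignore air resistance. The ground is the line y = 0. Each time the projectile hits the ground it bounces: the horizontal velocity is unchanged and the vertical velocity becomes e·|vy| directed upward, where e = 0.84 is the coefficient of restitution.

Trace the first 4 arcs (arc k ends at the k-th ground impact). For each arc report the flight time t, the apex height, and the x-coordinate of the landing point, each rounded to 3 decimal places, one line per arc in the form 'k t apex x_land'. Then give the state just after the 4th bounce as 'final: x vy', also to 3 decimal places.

1 5.173 38.312 73.818
2 4.695 27.033 140.819
3 3.944 19.074 197.099
4 3.313 13.459 244.375
final: 244.375 13.650

Arc 1: start y=10.570, vy=23.330 → t=5.173, apex=38.312, x_land=73.818, impact vy=-27.417
  bounce: vy ← 0.84·27.417 = 23.030
Arc 2: start y=0.000, vy=23.030 → t=4.695, apex=27.033, x_land=140.819, impact vy=-23.030
  bounce: vy ← 0.84·23.030 = 19.345
Arc 3: start y=0.000, vy=19.345 → t=3.944, apex=19.074, x_land=197.099, impact vy=-19.345
  bounce: vy ← 0.84·19.345 = 16.250
Arc 4: start y=0.000, vy=16.250 → t=3.313, apex=13.459, x_land=244.375, impact vy=-16.250
  bounce: vy ← 0.84·16.250 = 13.650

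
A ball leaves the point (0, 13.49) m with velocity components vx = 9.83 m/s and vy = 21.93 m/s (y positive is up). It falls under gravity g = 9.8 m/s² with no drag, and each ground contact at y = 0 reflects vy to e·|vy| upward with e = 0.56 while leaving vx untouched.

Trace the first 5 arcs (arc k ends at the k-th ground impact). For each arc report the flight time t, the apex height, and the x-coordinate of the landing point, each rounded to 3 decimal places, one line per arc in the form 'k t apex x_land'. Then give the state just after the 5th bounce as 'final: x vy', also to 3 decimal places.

1 5.024 38.027 49.381
2 3.120 11.925 80.052
3 1.747 3.740 97.227
4 0.978 1.173 106.845
5 0.548 0.368 112.232
final: 112.232 1.504

Arc 1: start y=13.490, vy=21.930 → t=5.024, apex=38.027, x_land=49.381, impact vy=-27.301
  bounce: vy ← 0.56·27.301 = 15.288
Arc 2: start y=0.000, vy=15.288 → t=3.120, apex=11.925, x_land=80.052, impact vy=-15.288
  bounce: vy ← 0.56·15.288 = 8.562
Arc 3: start y=0.000, vy=8.562 → t=1.747, apex=3.740, x_land=97.227, impact vy=-8.562
  bounce: vy ← 0.56·8.562 = 4.794
Arc 4: start y=0.000, vy=4.794 → t=0.978, apex=1.173, x_land=106.845, impact vy=-4.794
  bounce: vy ← 0.56·4.794 = 2.685
Arc 5: start y=0.000, vy=2.685 → t=0.548, apex=0.368, x_land=112.232, impact vy=-2.685
  bounce: vy ← 0.56·2.685 = 1.504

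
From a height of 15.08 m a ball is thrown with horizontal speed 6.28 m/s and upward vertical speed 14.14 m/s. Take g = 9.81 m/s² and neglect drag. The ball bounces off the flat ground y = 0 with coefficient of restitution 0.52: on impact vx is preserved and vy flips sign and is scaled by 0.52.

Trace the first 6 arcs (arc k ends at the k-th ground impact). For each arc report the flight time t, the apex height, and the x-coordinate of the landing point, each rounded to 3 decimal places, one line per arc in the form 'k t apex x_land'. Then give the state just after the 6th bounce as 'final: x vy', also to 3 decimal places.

1 3.711 25.271 23.306
2 2.361 6.833 38.131
3 1.228 1.848 45.840
4 0.638 0.500 49.848
5 0.332 0.135 51.933
6 0.173 0.037 53.016
final: 53.016 0.440

Arc 1: start y=15.080, vy=14.140 → t=3.711, apex=25.271, x_land=23.306, impact vy=-22.267
  bounce: vy ← 0.52·22.267 = 11.579
Arc 2: start y=0.000, vy=11.579 → t=2.361, apex=6.833, x_land=38.131, impact vy=-11.579
  bounce: vy ← 0.52·11.579 = 6.021
Arc 3: start y=0.000, vy=6.021 → t=1.228, apex=1.848, x_land=45.840, impact vy=-6.021
  bounce: vy ← 0.52·6.021 = 3.131
Arc 4: start y=0.000, vy=3.131 → t=0.638, apex=0.500, x_land=49.848, impact vy=-3.131
  bounce: vy ← 0.52·3.131 = 1.628
Arc 5: start y=0.000, vy=1.628 → t=0.332, apex=0.135, x_land=51.933, impact vy=-1.628
  bounce: vy ← 0.52·1.628 = 0.847
Arc 6: start y=0.000, vy=0.847 → t=0.173, apex=0.037, x_land=53.016, impact vy=-0.847
  bounce: vy ← 0.52·0.847 = 0.440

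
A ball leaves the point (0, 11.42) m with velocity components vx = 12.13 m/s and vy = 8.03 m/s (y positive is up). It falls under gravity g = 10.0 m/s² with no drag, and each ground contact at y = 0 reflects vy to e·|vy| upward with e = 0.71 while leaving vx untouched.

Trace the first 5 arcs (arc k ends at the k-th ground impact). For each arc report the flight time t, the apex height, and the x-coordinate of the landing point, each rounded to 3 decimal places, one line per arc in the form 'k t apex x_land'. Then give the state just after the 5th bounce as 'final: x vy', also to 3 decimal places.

1 2.514 14.644 30.499
2 2.430 7.382 59.977
3 1.725 3.721 80.906
4 1.225 1.876 95.766
5 0.870 0.946 106.317
final: 106.317 3.088

Arc 1: start y=11.420, vy=8.030 → t=2.514, apex=14.644, x_land=30.499, impact vy=-17.114
  bounce: vy ← 0.71·17.114 = 12.151
Arc 2: start y=0.000, vy=12.151 → t=2.430, apex=7.382, x_land=59.977, impact vy=-12.151
  bounce: vy ← 0.71·12.151 = 8.627
Arc 3: start y=0.000, vy=8.627 → t=1.725, apex=3.721, x_land=80.906, impact vy=-8.627
  bounce: vy ← 0.71·8.627 = 6.125
Arc 4: start y=0.000, vy=6.125 → t=1.225, apex=1.876, x_land=95.766, impact vy=-6.125
  bounce: vy ← 0.71·6.125 = 4.349
Arc 5: start y=0.000, vy=4.349 → t=0.870, apex=0.946, x_land=106.317, impact vy=-4.349
  bounce: vy ← 0.71·4.349 = 3.088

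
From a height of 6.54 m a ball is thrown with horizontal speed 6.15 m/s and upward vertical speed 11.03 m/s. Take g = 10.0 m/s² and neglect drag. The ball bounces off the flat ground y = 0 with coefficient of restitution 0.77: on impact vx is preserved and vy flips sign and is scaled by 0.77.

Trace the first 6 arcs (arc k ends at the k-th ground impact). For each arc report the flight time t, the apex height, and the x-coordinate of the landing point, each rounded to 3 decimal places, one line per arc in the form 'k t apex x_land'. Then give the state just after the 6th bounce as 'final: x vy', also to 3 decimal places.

Arc 1: start y=6.540, vy=11.030 → t=2.692, apex=12.623, x_land=16.555, impact vy=-15.889
  bounce: vy ← 0.77·15.889 = 12.235
Arc 2: start y=0.000, vy=12.235 → t=2.447, apex=7.484, x_land=31.604, impact vy=-12.235
  bounce: vy ← 0.77·12.235 = 9.421
Arc 3: start y=0.000, vy=9.421 → t=1.884, apex=4.437, x_land=43.191, impact vy=-9.421
  bounce: vy ← 0.77·9.421 = 7.254
Arc 4: start y=0.000, vy=7.254 → t=1.451, apex=2.631, x_land=52.113, impact vy=-7.254
  bounce: vy ← 0.77·7.254 = 5.585
Arc 5: start y=0.000, vy=5.585 → t=1.117, apex=1.560, x_land=58.983, impact vy=-5.585
  bounce: vy ← 0.77·5.585 = 4.301
Arc 6: start y=0.000, vy=4.301 → t=0.860, apex=0.925, x_land=64.273, impact vy=-4.301
  bounce: vy ← 0.77·4.301 = 3.312

1 2.692 12.623 16.555
2 2.447 7.484 31.604
3 1.884 4.437 43.191
4 1.451 2.631 52.113
5 1.117 1.560 58.983
6 0.860 0.925 64.273
final: 64.273 3.312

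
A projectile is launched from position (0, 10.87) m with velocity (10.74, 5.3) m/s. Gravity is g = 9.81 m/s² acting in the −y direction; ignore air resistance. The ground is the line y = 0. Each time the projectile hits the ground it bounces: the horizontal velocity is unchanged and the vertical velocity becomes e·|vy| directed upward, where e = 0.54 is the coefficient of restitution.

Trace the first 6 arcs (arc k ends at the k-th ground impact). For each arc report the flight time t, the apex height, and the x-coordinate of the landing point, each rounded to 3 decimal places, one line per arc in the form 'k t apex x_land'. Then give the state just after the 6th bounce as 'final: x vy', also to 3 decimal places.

Arc 1: start y=10.870, vy=5.300 → t=2.124, apex=12.302, x_land=22.811, impact vy=-15.536
  bounce: vy ← 0.54·15.536 = 8.389
Arc 2: start y=0.000, vy=8.389 → t=1.710, apex=3.587, x_land=41.180, impact vy=-8.389
  bounce: vy ← 0.54·8.389 = 4.530
Arc 3: start y=0.000, vy=4.530 → t=0.924, apex=1.046, x_land=51.100, impact vy=-4.530
  bounce: vy ← 0.54·4.530 = 2.446
Arc 4: start y=0.000, vy=2.446 → t=0.499, apex=0.305, x_land=56.456, impact vy=-2.446
  bounce: vy ← 0.54·2.446 = 1.321
Arc 5: start y=0.000, vy=1.321 → t=0.269, apex=0.089, x_land=59.349, impact vy=-1.321
  bounce: vy ← 0.54·1.321 = 0.713
Arc 6: start y=0.000, vy=0.713 → t=0.145, apex=0.026, x_land=60.911, impact vy=-0.713
  bounce: vy ← 0.54·0.713 = 0.385

1 2.124 12.302 22.811
2 1.710 3.587 41.180
3 0.924 1.046 51.100
4 0.499 0.305 56.456
5 0.269 0.089 59.349
6 0.145 0.026 60.911
final: 60.911 0.385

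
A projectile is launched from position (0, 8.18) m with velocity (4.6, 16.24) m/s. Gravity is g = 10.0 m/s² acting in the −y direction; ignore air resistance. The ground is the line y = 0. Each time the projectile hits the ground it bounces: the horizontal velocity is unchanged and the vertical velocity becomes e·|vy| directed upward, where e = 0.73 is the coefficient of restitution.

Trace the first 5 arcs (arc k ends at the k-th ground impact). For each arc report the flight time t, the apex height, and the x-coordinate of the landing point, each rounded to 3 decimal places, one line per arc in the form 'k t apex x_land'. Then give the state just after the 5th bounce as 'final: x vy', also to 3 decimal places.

1 3.691 21.367 16.980
2 3.018 11.386 30.863
3 2.203 6.068 40.998
4 1.608 3.234 48.396
5 1.174 1.723 53.797
final: 53.797 4.285

Arc 1: start y=8.180, vy=16.240 → t=3.691, apex=21.367, x_land=16.980, impact vy=-20.672
  bounce: vy ← 0.73·20.672 = 15.091
Arc 2: start y=0.000, vy=15.091 → t=3.018, apex=11.386, x_land=30.863, impact vy=-15.091
  bounce: vy ← 0.73·15.091 = 11.016
Arc 3: start y=0.000, vy=11.016 → t=2.203, apex=6.068, x_land=40.998, impact vy=-11.016
  bounce: vy ← 0.73·11.016 = 8.042
Arc 4: start y=0.000, vy=8.042 → t=1.608, apex=3.234, x_land=48.396, impact vy=-8.042
  bounce: vy ← 0.73·8.042 = 5.871
Arc 5: start y=0.000, vy=5.871 → t=1.174, apex=1.723, x_land=53.797, impact vy=-5.871
  bounce: vy ← 0.73·5.871 = 4.285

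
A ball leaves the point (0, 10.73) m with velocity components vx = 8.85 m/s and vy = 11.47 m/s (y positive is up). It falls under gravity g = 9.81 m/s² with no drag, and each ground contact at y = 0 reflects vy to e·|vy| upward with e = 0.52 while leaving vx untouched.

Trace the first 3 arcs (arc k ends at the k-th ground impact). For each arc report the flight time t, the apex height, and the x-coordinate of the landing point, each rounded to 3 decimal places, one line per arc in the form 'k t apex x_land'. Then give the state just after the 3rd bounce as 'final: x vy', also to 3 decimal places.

Arc 1: start y=10.730, vy=11.470 → t=3.055, apex=17.435, x_land=27.033, impact vy=-18.495
  bounce: vy ← 0.52·18.495 = 9.618
Arc 2: start y=0.000, vy=9.618 → t=1.961, apex=4.715, x_land=44.386, impact vy=-9.618
  bounce: vy ← 0.52·9.618 = 5.001
Arc 3: start y=0.000, vy=5.001 → t=1.020, apex=1.275, x_land=53.410, impact vy=-5.001
  bounce: vy ← 0.52·5.001 = 2.601

1 3.055 17.435 27.033
2 1.961 4.715 44.386
3 1.020 1.275 53.410
final: 53.410 2.601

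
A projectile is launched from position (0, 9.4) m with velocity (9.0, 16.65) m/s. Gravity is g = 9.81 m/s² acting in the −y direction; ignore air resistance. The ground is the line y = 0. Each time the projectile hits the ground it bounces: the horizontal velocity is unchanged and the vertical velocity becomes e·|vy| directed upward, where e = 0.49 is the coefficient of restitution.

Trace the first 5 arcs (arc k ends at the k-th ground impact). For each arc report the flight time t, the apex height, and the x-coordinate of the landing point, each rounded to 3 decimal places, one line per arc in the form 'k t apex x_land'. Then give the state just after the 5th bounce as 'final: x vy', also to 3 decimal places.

1 3.887 23.530 34.987
2 2.146 5.649 54.305
3 1.052 1.356 63.771
4 0.515 0.326 68.409
5 0.253 0.078 70.682
final: 70.682 0.607

Arc 1: start y=9.400, vy=16.650 → t=3.887, apex=23.530, x_land=34.987, impact vy=-21.486
  bounce: vy ← 0.49·21.486 = 10.528
Arc 2: start y=0.000, vy=10.528 → t=2.146, apex=5.649, x_land=54.305, impact vy=-10.528
  bounce: vy ← 0.49·10.528 = 5.159
Arc 3: start y=0.000, vy=5.159 → t=1.052, apex=1.356, x_land=63.771, impact vy=-5.159
  bounce: vy ← 0.49·5.159 = 2.528
Arc 4: start y=0.000, vy=2.528 → t=0.515, apex=0.326, x_land=68.409, impact vy=-2.528
  bounce: vy ← 0.49·2.528 = 1.239
Arc 5: start y=0.000, vy=1.239 → t=0.253, apex=0.078, x_land=70.682, impact vy=-1.239
  bounce: vy ← 0.49·1.239 = 0.607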